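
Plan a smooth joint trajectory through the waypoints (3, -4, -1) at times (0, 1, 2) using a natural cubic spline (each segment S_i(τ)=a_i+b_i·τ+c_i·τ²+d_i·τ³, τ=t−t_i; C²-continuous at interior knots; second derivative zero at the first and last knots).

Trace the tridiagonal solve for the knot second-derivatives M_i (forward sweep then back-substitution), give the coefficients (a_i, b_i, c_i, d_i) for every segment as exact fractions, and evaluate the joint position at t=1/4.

Δ: Δ0=-7, Δ1=3
row 1: diag=4, rhs=60; c'=1/4, d'=15
back: M1=15
M: M0=0, M1=15, M2=0
seg 0: a=3, c=M0/2=0, d=(M1−M0)/(6·1)=5/2, b=Δ0−h0·(2M0+M1)/6=-19/2
seg 1: a=-4, c=M1/2=15/2, d=(M2−M1)/(6·1)=-5/2, b=Δ1−h1·(2M1+M2)/6=-2
t_q=1/4 → seg 0, τ=1/4; S=3+-19/2·τ+0·τ²+5/2·τ³=85/128

  seg 0: a=3 b=-19/2 c=0 d=5/2
  seg 1: a=-4 b=-2 c=15/2 d=-5/2
S(1/4) = 85/128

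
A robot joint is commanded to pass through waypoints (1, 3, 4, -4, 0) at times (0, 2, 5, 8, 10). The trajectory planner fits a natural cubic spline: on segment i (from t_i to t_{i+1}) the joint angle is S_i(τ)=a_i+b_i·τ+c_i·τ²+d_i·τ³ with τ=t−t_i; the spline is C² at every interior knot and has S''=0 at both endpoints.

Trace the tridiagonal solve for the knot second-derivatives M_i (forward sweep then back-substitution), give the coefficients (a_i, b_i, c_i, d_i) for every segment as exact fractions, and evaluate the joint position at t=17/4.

  seg 0: a=1 b=226/255 c=0 d=29/1020
  seg 1: a=3 b=313/255 c=29/170 d=-239/1530
  seg 2: a=4 b=-59/30 c=-21/17 d=511/1530
  seg 3: a=-4 b=-92/255 c=301/170 d=-301/1020
S(17/4) = 10545/2176

Δ: Δ0=1, Δ1=1/3, Δ2=-8/3, Δ3=2
row 1: diag=10, rhs=-4; c'=3/10, d'=-2/5
row 2: denom=12−3·3/10=111/10; d'=(-18−3·-2/5)/(111/10)=-56/37
row 3: denom=10−3·10/37=340/37; d'=(28−3·-56/37)/(340/37)=301/85
back: M3=301/85
back: M2=-56/37−10/37·301/85=-42/17
back: M1=-2/5−3/10·-42/17=29/85
M: M0=0, M1=29/85, M2=-42/17, M3=301/85, M4=0
seg 0: a=1, c=M0/2=0, d=(M1−M0)/(6·2)=29/1020, b=Δ0−h0·(2M0+M1)/6=226/255
seg 1: a=3, c=M1/2=29/170, d=(M2−M1)/(6·3)=-239/1530, b=Δ1−h1·(2M1+M2)/6=313/255
seg 2: a=4, c=M2/2=-21/17, d=(M3−M2)/(6·3)=511/1530, b=Δ2−h2·(2M2+M3)/6=-59/30
seg 3: a=-4, c=M3/2=301/170, d=(M4−M3)/(6·2)=-301/1020, b=Δ3−h3·(2M3+M4)/6=-92/255
t_q=17/4 → seg 1, τ=9/4; S=3+313/255·τ+29/170·τ²+-239/1530·τ³=10545/2176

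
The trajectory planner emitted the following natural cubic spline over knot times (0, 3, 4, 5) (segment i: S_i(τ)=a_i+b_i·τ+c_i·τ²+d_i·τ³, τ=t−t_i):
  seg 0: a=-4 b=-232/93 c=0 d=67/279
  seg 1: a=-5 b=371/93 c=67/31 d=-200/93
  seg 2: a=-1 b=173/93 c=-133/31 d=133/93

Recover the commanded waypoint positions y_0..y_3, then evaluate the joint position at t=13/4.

y_0 = S_0(0) = a_0 = -4
y_1 = S_1(0) = a_1 = -5
y_2 = S_2(0) = a_2 = -1
y_3 = S_2(1) = -2
t_q=13/4 is in segment 1 (τ=1/4); S_1(τ)=-1935/496

y_0=-4 y_1=-5 y_2=-1 y_3=-2
S(13/4) = -1935/496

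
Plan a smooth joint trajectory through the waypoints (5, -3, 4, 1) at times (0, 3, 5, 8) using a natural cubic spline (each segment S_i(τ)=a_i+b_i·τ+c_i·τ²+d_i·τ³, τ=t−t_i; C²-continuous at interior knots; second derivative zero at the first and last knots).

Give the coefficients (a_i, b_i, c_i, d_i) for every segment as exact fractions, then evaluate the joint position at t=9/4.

Δ: Δ0=-8/3, Δ1=7/2, Δ2=-1
row 1: diag=10, rhs=37; c'=1/5, d'=37/10
row 2: denom=10−2·1/5=48/5; d'=(-27−2·37/10)/(48/5)=-43/12
back: M2=-43/12
back: M1=37/10−1/5·-43/12=53/12
M: M0=0, M1=53/12, M2=-43/12, M3=0
seg 0: a=5, c=M0/2=0, d=(M1−M0)/(6·3)=53/216, b=Δ0−h0·(2M0+M1)/6=-39/8
seg 1: a=-3, c=M1/2=53/24, d=(M2−M1)/(6·2)=-2/3, b=Δ1−h1·(2M1+M2)/6=7/4
seg 2: a=4, c=M2/2=-43/24, d=(M3−M2)/(6·3)=43/216, b=Δ2−h2·(2M2+M3)/6=31/12
t_q=9/4 → seg 0, τ=9/4; S=5+-39/8·τ+0·τ²+53/216·τ³=-1625/512

  seg 0: a=5 b=-39/8 c=0 d=53/216
  seg 1: a=-3 b=7/4 c=53/24 d=-2/3
  seg 2: a=4 b=31/12 c=-43/24 d=43/216
S(9/4) = -1625/512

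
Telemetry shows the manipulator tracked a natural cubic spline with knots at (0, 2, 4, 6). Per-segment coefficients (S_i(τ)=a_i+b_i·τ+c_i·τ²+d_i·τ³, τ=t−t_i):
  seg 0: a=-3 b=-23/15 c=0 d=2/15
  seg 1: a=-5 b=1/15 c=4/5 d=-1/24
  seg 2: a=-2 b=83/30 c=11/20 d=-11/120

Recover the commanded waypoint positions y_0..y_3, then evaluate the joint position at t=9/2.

y_0 = S_0(0) = a_0 = -3
y_1 = S_1(0) = a_1 = -5
y_2 = S_2(0) = a_2 = -2
y_3 = S_2(2) = 5
t_q=9/2 is in segment 2 (τ=1/2); S_2(τ)=-157/320

y_0=-3 y_1=-5 y_2=-2 y_3=5
S(9/2) = -157/320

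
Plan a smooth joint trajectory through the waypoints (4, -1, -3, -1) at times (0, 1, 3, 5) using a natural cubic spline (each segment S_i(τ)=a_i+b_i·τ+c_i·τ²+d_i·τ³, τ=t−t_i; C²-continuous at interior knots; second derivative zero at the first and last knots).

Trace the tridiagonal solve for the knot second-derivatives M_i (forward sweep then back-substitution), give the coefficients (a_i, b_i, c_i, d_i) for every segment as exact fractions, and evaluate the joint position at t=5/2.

Δ: Δ0=-5, Δ1=-1, Δ2=1
row 1: diag=6, rhs=24; c'=1/3, d'=4
row 2: denom=8−2·1/3=22/3; d'=(12−2·4)/(22/3)=6/11
back: M2=6/11
back: M1=4−1/3·6/11=42/11
M: M0=0, M1=42/11, M2=6/11, M3=0
seg 0: a=4, c=M0/2=0, d=(M1−M0)/(6·1)=7/11, b=Δ0−h0·(2M0+M1)/6=-62/11
seg 1: a=-1, c=M1/2=21/11, d=(M2−M1)/(6·2)=-3/11, b=Δ1−h1·(2M1+M2)/6=-41/11
seg 2: a=-3, c=M2/2=3/11, d=(M3−M2)/(6·2)=-1/22, b=Δ2−h2·(2M2+M3)/6=7/11
t_q=5/2 → seg 1, τ=3/2; S=-1+-41/11·τ+21/11·τ²+-3/11·τ³=-283/88

  seg 0: a=4 b=-62/11 c=0 d=7/11
  seg 1: a=-1 b=-41/11 c=21/11 d=-3/11
  seg 2: a=-3 b=7/11 c=3/11 d=-1/22
S(5/2) = -283/88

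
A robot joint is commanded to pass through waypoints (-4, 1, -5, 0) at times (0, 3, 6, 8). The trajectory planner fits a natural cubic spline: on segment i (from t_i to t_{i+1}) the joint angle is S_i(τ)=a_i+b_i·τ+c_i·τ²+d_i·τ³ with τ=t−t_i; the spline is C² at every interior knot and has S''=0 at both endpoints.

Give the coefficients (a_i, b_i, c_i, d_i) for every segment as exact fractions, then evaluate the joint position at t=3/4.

Δ: Δ0=5/3, Δ1=-2, Δ2=5/2
row 1: diag=12, rhs=-22; c'=1/4, d'=-11/6
row 2: denom=10−3·1/4=37/4; d'=(27−3·-11/6)/(37/4)=130/37
back: M2=130/37
back: M1=-11/6−1/4·130/37=-301/111
M: M0=0, M1=-301/111, M2=130/37, M3=0
seg 0: a=-4, c=M0/2=0, d=(M1−M0)/(6·3)=-301/1998, b=Δ0−h0·(2M0+M1)/6=671/222
seg 1: a=1, c=M1/2=-301/222, d=(M2−M1)/(6·3)=691/1998, b=Δ1−h1·(2M1+M2)/6=-116/111
seg 2: a=-5, c=M2/2=65/37, d=(M3−M2)/(6·2)=-65/222, b=Δ2−h2·(2M2+M3)/6=35/222
t_q=3/4 → seg 0, τ=3/4; S=-4+671/222·τ+0·τ²+-301/1998·τ³=-8509/4736

  seg 0: a=-4 b=671/222 c=0 d=-301/1998
  seg 1: a=1 b=-116/111 c=-301/222 d=691/1998
  seg 2: a=-5 b=35/222 c=65/37 d=-65/222
S(3/4) = -8509/4736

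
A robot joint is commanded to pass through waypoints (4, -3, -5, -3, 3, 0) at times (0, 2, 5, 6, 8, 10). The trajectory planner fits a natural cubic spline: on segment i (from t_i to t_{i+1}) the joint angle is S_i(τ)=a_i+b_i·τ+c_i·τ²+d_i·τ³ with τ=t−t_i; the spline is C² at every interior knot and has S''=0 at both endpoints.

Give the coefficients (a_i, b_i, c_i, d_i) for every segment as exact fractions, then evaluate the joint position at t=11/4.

Δ: Δ0=-7/2, Δ1=-2/3, Δ2=2, Δ3=3, Δ4=-3/2
row 1: diag=10, rhs=17; c'=3/10, d'=17/10
row 2: denom=8−3·3/10=71/10; d'=(16−3·17/10)/(71/10)=109/71
row 3: denom=6−1·10/71=416/71; d'=(6−1·109/71)/(416/71)=317/416
row 4: denom=8−2·71/208=761/104; d'=(-27−2·317/416)/(761/104)=-5933/1522
back: M4=-5933/1522
back: M3=317/416−71/208·-5933/1522=3185/1522
back: M2=109/71−10/71·3185/1522=944/761
back: M1=17/10−3/10·944/761=2021/1522
M: M0=0, M1=2021/1522, M2=944/761, M3=3185/1522, M4=-5933/1522, M5=0
seg 0: a=4, c=M0/2=0, d=(M1−M0)/(6·2)=2021/18264, b=Δ0−h0·(2M0+M1)/6=-9001/2283
seg 1: a=-3, c=M1/2=2021/3044, d=(M2−M1)/(6·3)=-133/27396, b=Δ1−h1·(2M1+M2)/6=-11939/4566
seg 2: a=-5, c=M2/2=472/761, d=(M3−M2)/(6·1)=1297/9132, b=Δ2−h2·(2M2+M3)/6=11303/9132
seg 3: a=-3, c=M3/2=3185/3044, d=(M4−M3)/(6·2)=-4559/9132, b=Δ3−h3·(2M3+M4)/6=13261/4566
seg 4: a=3, c=M4/2=-5933/3044, d=(M5−M4)/(6·2)=5933/18264, b=Δ4−h4·(2M4+M5)/6=5017/4566
t_q=11/4 → seg 1, τ=3/4; S=-3+-11939/4566·τ+2021/3044·τ²+-133/27396·τ³=-894139/194816

  seg 0: a=4 b=-9001/2283 c=0 d=2021/18264
  seg 1: a=-3 b=-11939/4566 c=2021/3044 d=-133/27396
  seg 2: a=-5 b=11303/9132 c=472/761 d=1297/9132
  seg 3: a=-3 b=13261/4566 c=3185/3044 d=-4559/9132
  seg 4: a=3 b=5017/4566 c=-5933/3044 d=5933/18264
S(11/4) = -894139/194816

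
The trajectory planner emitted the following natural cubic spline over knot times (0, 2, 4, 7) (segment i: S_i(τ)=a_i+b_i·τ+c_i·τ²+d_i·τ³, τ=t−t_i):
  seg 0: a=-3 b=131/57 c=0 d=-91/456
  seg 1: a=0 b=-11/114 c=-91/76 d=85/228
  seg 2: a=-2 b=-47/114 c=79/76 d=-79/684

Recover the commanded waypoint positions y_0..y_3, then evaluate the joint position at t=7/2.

y_0 = S_0(0) = a_0 = -3
y_1 = S_1(0) = a_1 = 0
y_2 = S_2(0) = a_2 = -2
y_3 = S_2(3) = 3
t_q=7/2 is in segment 1 (τ=3/2); S_1(τ)=-961/608

y_0=-3 y_1=0 y_2=-2 y_3=3
S(7/2) = -961/608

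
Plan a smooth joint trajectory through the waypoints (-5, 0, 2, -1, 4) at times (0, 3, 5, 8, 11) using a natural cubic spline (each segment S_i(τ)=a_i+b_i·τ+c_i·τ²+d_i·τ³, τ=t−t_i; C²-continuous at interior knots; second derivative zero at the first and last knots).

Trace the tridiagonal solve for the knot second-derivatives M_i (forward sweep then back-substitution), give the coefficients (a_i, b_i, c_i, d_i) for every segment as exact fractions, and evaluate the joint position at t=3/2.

  seg 0: a=-5 b=100/59 c=0 d=-5/1593
  seg 1: a=0 b=95/59 c=-5/177 d=-49/354
  seg 2: a=2 b=-29/177 c=-152/177 d=308/1593
  seg 3: a=-1 b=-17/177 c=52/59 d=-52/531
S(3/2) = -1165/472

Δ: Δ0=5/3, Δ1=1, Δ2=-1, Δ3=5/3
row 1: diag=10, rhs=-4; c'=1/5, d'=-2/5
row 2: denom=10−2·1/5=48/5; d'=(-12−2·-2/5)/(48/5)=-7/6
row 3: denom=12−3·5/16=177/16; d'=(16−3·-7/6)/(177/16)=104/59
back: M3=104/59
back: M2=-7/6−5/16·104/59=-304/177
back: M1=-2/5−1/5·-304/177=-10/177
M: M0=0, M1=-10/177, M2=-304/177, M3=104/59, M4=0
seg 0: a=-5, c=M0/2=0, d=(M1−M0)/(6·3)=-5/1593, b=Δ0−h0·(2M0+M1)/6=100/59
seg 1: a=0, c=M1/2=-5/177, d=(M2−M1)/(6·2)=-49/354, b=Δ1−h1·(2M1+M2)/6=95/59
seg 2: a=2, c=M2/2=-152/177, d=(M3−M2)/(6·3)=308/1593, b=Δ2−h2·(2M2+M3)/6=-29/177
seg 3: a=-1, c=M3/2=52/59, d=(M4−M3)/(6·3)=-52/531, b=Δ3−h3·(2M3+M4)/6=-17/177
t_q=3/2 → seg 0, τ=3/2; S=-5+100/59·τ+0·τ²+-5/1593·τ³=-1165/472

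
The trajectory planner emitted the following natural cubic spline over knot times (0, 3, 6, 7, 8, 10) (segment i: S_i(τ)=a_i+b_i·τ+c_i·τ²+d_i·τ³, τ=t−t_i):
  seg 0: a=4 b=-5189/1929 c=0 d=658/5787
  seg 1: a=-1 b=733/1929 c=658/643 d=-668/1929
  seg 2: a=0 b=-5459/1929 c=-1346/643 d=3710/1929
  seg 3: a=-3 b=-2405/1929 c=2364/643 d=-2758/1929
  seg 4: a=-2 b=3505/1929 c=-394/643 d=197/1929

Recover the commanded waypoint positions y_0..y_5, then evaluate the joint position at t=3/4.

y_0=4 y_1=-1 y_2=0 y_3=-3 y_4=-2 y_5=0
S(3/4) = 41779/20576

y_0 = S_0(0) = a_0 = 4
y_1 = S_1(0) = a_1 = -1
y_2 = S_2(0) = a_2 = 0
y_3 = S_3(0) = a_3 = -3
y_4 = S_4(0) = a_4 = -2
y_5 = S_4(2) = 0
t_q=3/4 is in segment 0 (τ=3/4); S_0(τ)=41779/20576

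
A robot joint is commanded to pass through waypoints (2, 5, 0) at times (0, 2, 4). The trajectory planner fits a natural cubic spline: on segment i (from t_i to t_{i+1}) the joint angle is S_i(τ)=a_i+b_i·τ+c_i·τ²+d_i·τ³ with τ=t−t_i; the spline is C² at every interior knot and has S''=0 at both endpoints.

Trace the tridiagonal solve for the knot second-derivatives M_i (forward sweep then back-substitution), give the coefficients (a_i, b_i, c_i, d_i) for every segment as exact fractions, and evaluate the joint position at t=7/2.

Δ: Δ0=3/2, Δ1=-5/2
row 1: diag=8, rhs=-24; c'=1/4, d'=-3
back: M1=-3
M: M0=0, M1=-3, M2=0
seg 0: a=2, c=M0/2=0, d=(M1−M0)/(6·2)=-1/4, b=Δ0−h0·(2M0+M1)/6=5/2
seg 1: a=5, c=M1/2=-3/2, d=(M2−M1)/(6·2)=1/4, b=Δ1−h1·(2M1+M2)/6=-1/2
t_q=7/2 → seg 1, τ=3/2; S=5+-1/2·τ+-3/2·τ²+1/4·τ³=55/32

  seg 0: a=2 b=5/2 c=0 d=-1/4
  seg 1: a=5 b=-1/2 c=-3/2 d=1/4
S(7/2) = 55/32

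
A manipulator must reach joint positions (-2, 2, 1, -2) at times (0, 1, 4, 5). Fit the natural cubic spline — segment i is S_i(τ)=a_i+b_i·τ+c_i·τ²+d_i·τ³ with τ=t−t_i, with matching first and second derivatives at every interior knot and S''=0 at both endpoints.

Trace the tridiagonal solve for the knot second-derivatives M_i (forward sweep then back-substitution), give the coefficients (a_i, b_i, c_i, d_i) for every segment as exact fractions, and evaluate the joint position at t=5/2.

  seg 0: a=-2 b=148/33 c=0 d=-16/33
  seg 1: a=2 b=100/33 c=-16/11 d=1/9
  seg 2: a=1 b=-89/33 c=-5/11 d=5/33
S(5/2) = 321/88

Δ: Δ0=4, Δ1=-1/3, Δ2=-3
row 1: diag=8, rhs=-26; c'=3/8, d'=-13/4
row 2: denom=8−3·3/8=55/8; d'=(-16−3·-13/4)/(55/8)=-10/11
back: M2=-10/11
back: M1=-13/4−3/8·-10/11=-32/11
M: M0=0, M1=-32/11, M2=-10/11, M3=0
seg 0: a=-2, c=M0/2=0, d=(M1−M0)/(6·1)=-16/33, b=Δ0−h0·(2M0+M1)/6=148/33
seg 1: a=2, c=M1/2=-16/11, d=(M2−M1)/(6·3)=1/9, b=Δ1−h1·(2M1+M2)/6=100/33
seg 2: a=1, c=M2/2=-5/11, d=(M3−M2)/(6·1)=5/33, b=Δ2−h2·(2M2+M3)/6=-89/33
t_q=5/2 → seg 1, τ=3/2; S=2+100/33·τ+-16/11·τ²+1/9·τ³=321/88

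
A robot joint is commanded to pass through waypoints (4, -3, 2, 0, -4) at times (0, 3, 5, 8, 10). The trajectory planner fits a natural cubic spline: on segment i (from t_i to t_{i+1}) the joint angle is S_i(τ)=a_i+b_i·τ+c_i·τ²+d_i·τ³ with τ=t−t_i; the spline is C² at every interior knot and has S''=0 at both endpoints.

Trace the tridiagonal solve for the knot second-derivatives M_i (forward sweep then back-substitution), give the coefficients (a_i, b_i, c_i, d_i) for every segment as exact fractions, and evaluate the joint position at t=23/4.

  seg 0: a=4 b=-7031/1740 c=0 d=2971/15660
  seg 1: a=-3 b=941/870 c=2971/1740 d=-579/1160
  seg 2: a=2 b=836/435 c=-112/87 d=554/3915
  seg 3: a=0 b=-862/435 c=-2/145 d=1/435
S(23/4) = 2577/928

Δ: Δ0=-7/3, Δ1=5/2, Δ2=-2/3, Δ3=-2
row 1: diag=10, rhs=29; c'=1/5, d'=29/10
row 2: denom=10−2·1/5=48/5; d'=(-19−2·29/10)/(48/5)=-31/12
row 3: denom=10−3·5/16=145/16; d'=(-8−3·-31/12)/(145/16)=-4/145
back: M3=-4/145
back: M2=-31/12−5/16·-4/145=-224/87
back: M1=29/10−1/5·-224/87=2971/870
M: M0=0, M1=2971/870, M2=-224/87, M3=-4/145, M4=0
seg 0: a=4, c=M0/2=0, d=(M1−M0)/(6·3)=2971/15660, b=Δ0−h0·(2M0+M1)/6=-7031/1740
seg 1: a=-3, c=M1/2=2971/1740, d=(M2−M1)/(6·2)=-579/1160, b=Δ1−h1·(2M1+M2)/6=941/870
seg 2: a=2, c=M2/2=-112/87, d=(M3−M2)/(6·3)=554/3915, b=Δ2−h2·(2M2+M3)/6=836/435
seg 3: a=0, c=M3/2=-2/145, d=(M4−M3)/(6·2)=1/435, b=Δ3−h3·(2M3+M4)/6=-862/435
t_q=23/4 → seg 2, τ=3/4; S=2+836/435·τ+-112/87·τ²+554/3915·τ³=2577/928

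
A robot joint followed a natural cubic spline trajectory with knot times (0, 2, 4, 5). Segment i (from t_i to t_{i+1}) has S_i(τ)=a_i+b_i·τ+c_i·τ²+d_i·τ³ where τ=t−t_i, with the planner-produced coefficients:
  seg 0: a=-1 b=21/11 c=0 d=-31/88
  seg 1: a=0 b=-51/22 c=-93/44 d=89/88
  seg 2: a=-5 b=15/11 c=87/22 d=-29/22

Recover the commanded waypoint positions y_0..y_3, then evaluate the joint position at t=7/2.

y_0 = S_0(0) = a_0 = -1
y_1 = S_1(0) = a_1 = 0
y_2 = S_2(0) = a_2 = -5
y_3 = S_2(1) = -1
t_q=7/2 is in segment 1 (τ=3/2); S_1(τ)=-3393/704

y_0=-1 y_1=0 y_2=-5 y_3=-1
S(7/2) = -3393/704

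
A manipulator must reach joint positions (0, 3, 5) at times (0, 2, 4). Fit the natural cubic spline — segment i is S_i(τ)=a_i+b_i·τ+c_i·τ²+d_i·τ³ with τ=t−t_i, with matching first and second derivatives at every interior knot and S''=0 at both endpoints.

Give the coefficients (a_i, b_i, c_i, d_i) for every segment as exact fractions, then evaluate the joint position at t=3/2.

  seg 0: a=0 b=13/8 c=0 d=-1/32
  seg 1: a=3 b=5/4 c=-3/16 d=1/32
S(3/2) = 597/256

Δ: Δ0=3/2, Δ1=1
row 1: diag=8, rhs=-3; c'=1/4, d'=-3/8
back: M1=-3/8
M: M0=0, M1=-3/8, M2=0
seg 0: a=0, c=M0/2=0, d=(M1−M0)/(6·2)=-1/32, b=Δ0−h0·(2M0+M1)/6=13/8
seg 1: a=3, c=M1/2=-3/16, d=(M2−M1)/(6·2)=1/32, b=Δ1−h1·(2M1+M2)/6=5/4
t_q=3/2 → seg 0, τ=3/2; S=0+13/8·τ+0·τ²+-1/32·τ³=597/256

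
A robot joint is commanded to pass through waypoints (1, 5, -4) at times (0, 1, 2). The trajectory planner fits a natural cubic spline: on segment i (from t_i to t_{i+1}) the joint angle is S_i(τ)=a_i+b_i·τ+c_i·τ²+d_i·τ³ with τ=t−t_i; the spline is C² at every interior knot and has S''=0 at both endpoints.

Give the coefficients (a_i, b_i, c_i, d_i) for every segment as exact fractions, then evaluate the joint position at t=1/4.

  seg 0: a=1 b=29/4 c=0 d=-13/4
  seg 1: a=5 b=-5/2 c=-39/4 d=13/4
S(1/4) = 707/256

Δ: Δ0=4, Δ1=-9
row 1: diag=4, rhs=-78; c'=1/4, d'=-39/2
back: M1=-39/2
M: M0=0, M1=-39/2, M2=0
seg 0: a=1, c=M0/2=0, d=(M1−M0)/(6·1)=-13/4, b=Δ0−h0·(2M0+M1)/6=29/4
seg 1: a=5, c=M1/2=-39/4, d=(M2−M1)/(6·1)=13/4, b=Δ1−h1·(2M1+M2)/6=-5/2
t_q=1/4 → seg 0, τ=1/4; S=1+29/4·τ+0·τ²+-13/4·τ³=707/256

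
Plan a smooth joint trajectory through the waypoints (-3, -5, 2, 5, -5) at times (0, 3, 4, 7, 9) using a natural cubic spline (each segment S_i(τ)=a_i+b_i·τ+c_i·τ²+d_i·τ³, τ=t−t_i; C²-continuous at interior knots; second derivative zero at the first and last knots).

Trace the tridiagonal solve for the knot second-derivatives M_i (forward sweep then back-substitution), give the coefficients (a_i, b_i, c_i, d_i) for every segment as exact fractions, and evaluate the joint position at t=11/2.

  seg 0: a=-3 b=-2131/558 c=0 d=1759/5022
  seg 1: a=-5 b=1573/279 c=1759/558 d=-111/62
  seg 2: a=2 b=3667/558 c=-619/279 d=605/5022
  seg 3: a=5 b=-973/279 c=-211/186 d=211/1116
S(11/2) = 3607/496

Δ: Δ0=-2/3, Δ1=7, Δ2=1, Δ3=-5
row 1: diag=8, rhs=46; c'=1/8, d'=23/4
row 2: denom=8−1·1/8=63/8; d'=(-36−1·23/4)/(63/8)=-334/63
row 3: denom=10−3·8/21=62/7; d'=(-36−3·-334/63)/(62/7)=-211/93
back: M3=-211/93
back: M2=-334/63−8/21·-211/93=-1238/279
back: M1=23/4−1/8·-1238/279=1759/279
M: M0=0, M1=1759/279, M2=-1238/279, M3=-211/93, M4=0
seg 0: a=-3, c=M0/2=0, d=(M1−M0)/(6·3)=1759/5022, b=Δ0−h0·(2M0+M1)/6=-2131/558
seg 1: a=-5, c=M1/2=1759/558, d=(M2−M1)/(6·1)=-111/62, b=Δ1−h1·(2M1+M2)/6=1573/279
seg 2: a=2, c=M2/2=-619/279, d=(M3−M2)/(6·3)=605/5022, b=Δ2−h2·(2M2+M3)/6=3667/558
seg 3: a=5, c=M3/2=-211/186, d=(M4−M3)/(6·2)=211/1116, b=Δ3−h3·(2M3+M4)/6=-973/279
t_q=11/2 → seg 2, τ=3/2; S=2+3667/558·τ+-619/279·τ²+605/5022·τ³=3607/496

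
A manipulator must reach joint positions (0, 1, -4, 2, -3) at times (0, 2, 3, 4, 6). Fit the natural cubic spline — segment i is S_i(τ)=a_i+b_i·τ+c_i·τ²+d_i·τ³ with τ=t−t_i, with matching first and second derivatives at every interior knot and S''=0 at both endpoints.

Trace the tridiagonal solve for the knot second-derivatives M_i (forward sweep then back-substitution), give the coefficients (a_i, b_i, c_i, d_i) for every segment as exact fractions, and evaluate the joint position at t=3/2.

  seg 0: a=0 b=39/11 c=0 d=-67/88
  seg 1: a=1 b=-123/22 c=-201/44 d=227/44
  seg 2: a=-4 b=3/4 c=120/11 d=-249/44
  seg 3: a=2 b=123/22 c=-267/44 d=89/88
S(3/2) = 1935/704

Δ: Δ0=1/2, Δ1=-5, Δ2=6, Δ3=-5/2
row 1: diag=6, rhs=-33; c'=1/6, d'=-11/2
row 2: denom=4−1·1/6=23/6; d'=(66−1·-11/2)/(23/6)=429/23
row 3: denom=6−1·6/23=132/23; d'=(-51−1·429/23)/(132/23)=-267/22
back: M3=-267/22
back: M2=429/23−6/23·-267/22=240/11
back: M1=-11/2−1/6·240/11=-201/22
M: M0=0, M1=-201/22, M2=240/11, M3=-267/22, M4=0
seg 0: a=0, c=M0/2=0, d=(M1−M0)/(6·2)=-67/88, b=Δ0−h0·(2M0+M1)/6=39/11
seg 1: a=1, c=M1/2=-201/44, d=(M2−M1)/(6·1)=227/44, b=Δ1−h1·(2M1+M2)/6=-123/22
seg 2: a=-4, c=M2/2=120/11, d=(M3−M2)/(6·1)=-249/44, b=Δ2−h2·(2M2+M3)/6=3/4
seg 3: a=2, c=M3/2=-267/44, d=(M4−M3)/(6·2)=89/88, b=Δ3−h3·(2M3+M4)/6=123/22
t_q=3/2 → seg 0, τ=3/2; S=0+39/11·τ+0·τ²+-67/88·τ³=1935/704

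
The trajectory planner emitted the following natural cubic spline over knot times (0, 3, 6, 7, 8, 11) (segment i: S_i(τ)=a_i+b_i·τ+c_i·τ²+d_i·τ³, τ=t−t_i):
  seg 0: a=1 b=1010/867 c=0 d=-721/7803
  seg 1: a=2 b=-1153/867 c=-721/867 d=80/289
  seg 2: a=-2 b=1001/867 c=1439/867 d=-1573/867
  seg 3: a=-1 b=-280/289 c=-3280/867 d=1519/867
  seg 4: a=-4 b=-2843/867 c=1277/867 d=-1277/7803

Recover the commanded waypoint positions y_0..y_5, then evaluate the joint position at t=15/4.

y_0=1 y_1=2 y_2=-2 y_3=-1 y_4=-4 y_5=-5
S(15/4) = 3013/4624

y_0 = S_0(0) = a_0 = 1
y_1 = S_1(0) = a_1 = 2
y_2 = S_2(0) = a_2 = -2
y_3 = S_3(0) = a_3 = -1
y_4 = S_4(0) = a_4 = -4
y_5 = S_4(3) = -5
t_q=15/4 is in segment 1 (τ=3/4); S_1(τ)=3013/4624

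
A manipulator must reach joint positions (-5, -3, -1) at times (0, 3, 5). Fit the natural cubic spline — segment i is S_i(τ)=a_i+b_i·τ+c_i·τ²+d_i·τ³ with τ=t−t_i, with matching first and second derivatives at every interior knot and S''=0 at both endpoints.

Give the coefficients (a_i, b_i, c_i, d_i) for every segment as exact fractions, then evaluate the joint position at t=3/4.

  seg 0: a=-5 b=17/30 c=0 d=1/90
  seg 1: a=-3 b=13/15 c=1/10 d=-1/60
S(3/4) = -585/128

Δ: Δ0=2/3, Δ1=1
row 1: diag=10, rhs=2; c'=1/5, d'=1/5
back: M1=1/5
M: M0=0, M1=1/5, M2=0
seg 0: a=-5, c=M0/2=0, d=(M1−M0)/(6·3)=1/90, b=Δ0−h0·(2M0+M1)/6=17/30
seg 1: a=-3, c=M1/2=1/10, d=(M2−M1)/(6·2)=-1/60, b=Δ1−h1·(2M1+M2)/6=13/15
t_q=3/4 → seg 0, τ=3/4; S=-5+17/30·τ+0·τ²+1/90·τ³=-585/128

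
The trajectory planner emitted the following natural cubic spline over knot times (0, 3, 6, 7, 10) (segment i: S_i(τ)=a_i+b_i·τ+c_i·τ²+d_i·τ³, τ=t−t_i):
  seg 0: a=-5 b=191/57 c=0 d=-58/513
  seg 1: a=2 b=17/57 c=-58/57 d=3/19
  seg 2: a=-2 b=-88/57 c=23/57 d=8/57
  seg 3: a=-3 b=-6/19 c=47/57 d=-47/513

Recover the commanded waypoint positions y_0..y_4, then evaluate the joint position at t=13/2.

y_0=-5 y_1=2 y_2=-2 y_3=-3 y_4=1
S(13/2) = -605/228

y_0 = S_0(0) = a_0 = -5
y_1 = S_1(0) = a_1 = 2
y_2 = S_2(0) = a_2 = -2
y_3 = S_3(0) = a_3 = -3
y_4 = S_3(3) = 1
t_q=13/2 is in segment 2 (τ=1/2); S_2(τ)=-605/228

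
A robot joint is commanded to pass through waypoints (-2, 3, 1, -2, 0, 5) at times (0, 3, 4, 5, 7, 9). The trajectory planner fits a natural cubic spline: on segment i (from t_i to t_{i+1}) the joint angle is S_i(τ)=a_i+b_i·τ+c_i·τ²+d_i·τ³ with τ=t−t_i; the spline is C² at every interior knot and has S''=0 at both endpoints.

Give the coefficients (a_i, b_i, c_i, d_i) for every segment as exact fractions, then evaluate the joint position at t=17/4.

  seg 0: a=-2 b=11387/3900 c=0 d=-181/1300
  seg 1: a=3 b=-1637/1950 c=-1629/1300 d=361/3900
  seg 2: a=1 b=-2393/780 c=-317/325 d=313/300
  seg 3: a=-2 b=-3683/1950 c=2801/1300 d=-277/780
  seg 4: a=0 b=4813/1950 c=31/1300 d=-31/7800
S(17/4) = 15671/83200

Δ: Δ0=5/3, Δ1=-2, Δ2=-3, Δ3=1, Δ4=5/2
row 1: diag=8, rhs=-22; c'=1/8, d'=-11/4
row 2: denom=4−1·1/8=31/8; d'=(-6−1·-11/4)/(31/8)=-26/31
row 3: denom=6−1·8/31=178/31; d'=(24−1·-26/31)/(178/31)=385/89
row 4: denom=8−2·31/89=650/89; d'=(9−2·385/89)/(650/89)=31/650
back: M4=31/650
back: M3=385/89−31/89·31/650=2801/650
back: M2=-26/31−8/31·2801/650=-634/325
back: M1=-11/4−1/8·-634/325=-1629/650
M: M0=0, M1=-1629/650, M2=-634/325, M3=2801/650, M4=31/650, M5=0
seg 0: a=-2, c=M0/2=0, d=(M1−M0)/(6·3)=-181/1300, b=Δ0−h0·(2M0+M1)/6=11387/3900
seg 1: a=3, c=M1/2=-1629/1300, d=(M2−M1)/(6·1)=361/3900, b=Δ1−h1·(2M1+M2)/6=-1637/1950
seg 2: a=1, c=M2/2=-317/325, d=(M3−M2)/(6·1)=313/300, b=Δ2−h2·(2M2+M3)/6=-2393/780
seg 3: a=-2, c=M3/2=2801/1300, d=(M4−M3)/(6·2)=-277/780, b=Δ3−h3·(2M3+M4)/6=-3683/1950
seg 4: a=0, c=M4/2=31/1300, d=(M5−M4)/(6·2)=-31/7800, b=Δ4−h4·(2M4+M5)/6=4813/1950
t_q=17/4 → seg 2, τ=1/4; S=1+-2393/780·τ+-317/325·τ²+313/300·τ³=15671/83200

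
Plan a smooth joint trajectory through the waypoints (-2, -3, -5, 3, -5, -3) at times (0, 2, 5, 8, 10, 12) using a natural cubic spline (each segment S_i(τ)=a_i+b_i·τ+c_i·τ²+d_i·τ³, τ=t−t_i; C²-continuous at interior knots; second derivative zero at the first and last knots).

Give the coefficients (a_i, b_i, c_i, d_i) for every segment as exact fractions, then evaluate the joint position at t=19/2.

  seg 0: a=-2 b=-153/1286 c=0 d=-245/2572
  seg 1: a=-3 b=-1623/1286 c=-735/1286 d=4456/17361
  seg 2: a=-5 b=2879/1286 c=6707/3858 d=-9235/17361
  seg 3: a=3 b=-2177/1286 c=-3921/1286 d=4875/5144
  seg 4: a=-5 b=-1618/643 c=6783/2572 d=-2261/5144
S(19/2) = -131727/41152

Δ: Δ0=-1/2, Δ1=-2/3, Δ2=8/3, Δ3=-4, Δ4=1
row 1: diag=10, rhs=-1; c'=3/10, d'=-1/10
row 2: denom=12−3·3/10=111/10; d'=(20−3·-1/10)/(111/10)=203/111
row 3: denom=10−3·10/37=340/37; d'=(-40−3·203/111)/(340/37)=-99/20
row 4: denom=8−2·37/170=643/85; d'=(30−2·-99/20)/(643/85)=6783/1286
back: M4=6783/1286
back: M3=-99/20−37/170·6783/1286=-3921/643
back: M2=203/111−10/37·-3921/643=6707/1929
back: M1=-1/10−3/10·6707/1929=-735/643
M: M0=0, M1=-735/643, M2=6707/1929, M3=-3921/643, M4=6783/1286, M5=0
seg 0: a=-2, c=M0/2=0, d=(M1−M0)/(6·2)=-245/2572, b=Δ0−h0·(2M0+M1)/6=-153/1286
seg 1: a=-3, c=M1/2=-735/1286, d=(M2−M1)/(6·3)=4456/17361, b=Δ1−h1·(2M1+M2)/6=-1623/1286
seg 2: a=-5, c=M2/2=6707/3858, d=(M3−M2)/(6·3)=-9235/17361, b=Δ2−h2·(2M2+M3)/6=2879/1286
seg 3: a=3, c=M3/2=-3921/1286, d=(M4−M3)/(6·2)=4875/5144, b=Δ3−h3·(2M3+M4)/6=-2177/1286
seg 4: a=-5, c=M4/2=6783/2572, d=(M5−M4)/(6·2)=-2261/5144, b=Δ4−h4·(2M4+M5)/6=-1618/643
t_q=19/2 → seg 3, τ=3/2; S=3+-2177/1286·τ+-3921/1286·τ²+4875/5144·τ³=-131727/41152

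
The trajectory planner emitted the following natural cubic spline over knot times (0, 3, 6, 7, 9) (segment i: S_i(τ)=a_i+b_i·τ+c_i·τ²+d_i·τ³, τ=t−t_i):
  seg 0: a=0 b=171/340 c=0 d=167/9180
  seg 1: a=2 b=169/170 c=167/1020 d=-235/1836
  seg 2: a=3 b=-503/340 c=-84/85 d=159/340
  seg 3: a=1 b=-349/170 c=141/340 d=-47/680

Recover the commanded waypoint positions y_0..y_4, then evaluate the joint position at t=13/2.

y_0 = S_0(0) = a_0 = 0
y_1 = S_1(0) = a_1 = 2
y_2 = S_2(0) = a_2 = 3
y_3 = S_3(0) = a_3 = 1
y_4 = S_3(2) = -2
t_q=13/2 is in segment 2 (τ=1/2); S_2(τ)=1127/544

y_0=0 y_1=2 y_2=3 y_3=1 y_4=-2
S(13/2) = 1127/544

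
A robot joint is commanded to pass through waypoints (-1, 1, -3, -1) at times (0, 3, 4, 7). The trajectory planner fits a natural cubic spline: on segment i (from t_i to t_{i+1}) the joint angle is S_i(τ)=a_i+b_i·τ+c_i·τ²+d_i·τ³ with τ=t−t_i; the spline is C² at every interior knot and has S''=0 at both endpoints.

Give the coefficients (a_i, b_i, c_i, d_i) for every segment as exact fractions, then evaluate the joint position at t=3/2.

  seg 0: a=-1 b=8/3 c=0 d=-2/9
  seg 1: a=1 b=-10/3 c=-2 d=4/3
  seg 2: a=-3 b=-10/3 c=2 d=-2/9
S(3/2) = 9/4

Δ: Δ0=2/3, Δ1=-4, Δ2=2/3
row 1: diag=8, rhs=-28; c'=1/8, d'=-7/2
row 2: denom=8−1·1/8=63/8; d'=(28−1·-7/2)/(63/8)=4
back: M2=4
back: M1=-7/2−1/8·4=-4
M: M0=0, M1=-4, M2=4, M3=0
seg 0: a=-1, c=M0/2=0, d=(M1−M0)/(6·3)=-2/9, b=Δ0−h0·(2M0+M1)/6=8/3
seg 1: a=1, c=M1/2=-2, d=(M2−M1)/(6·1)=4/3, b=Δ1−h1·(2M1+M2)/6=-10/3
seg 2: a=-3, c=M2/2=2, d=(M3−M2)/(6·3)=-2/9, b=Δ2−h2·(2M2+M3)/6=-10/3
t_q=3/2 → seg 0, τ=3/2; S=-1+8/3·τ+0·τ²+-2/9·τ³=9/4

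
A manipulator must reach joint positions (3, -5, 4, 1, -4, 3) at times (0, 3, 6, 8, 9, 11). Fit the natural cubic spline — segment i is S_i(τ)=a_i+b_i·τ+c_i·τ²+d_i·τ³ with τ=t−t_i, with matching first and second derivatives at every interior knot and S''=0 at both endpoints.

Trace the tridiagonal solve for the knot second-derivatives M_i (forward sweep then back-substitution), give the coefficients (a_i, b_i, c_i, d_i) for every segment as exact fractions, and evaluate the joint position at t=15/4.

  seg 0: a=3 b=-32041/7194 c=0 d=12857/64746
  seg 1: a=-5 b=3265/3597 c=12857/7194 d=-23519/64746
  seg 2: a=4 b=13115/7194 c=-1777/1199 d=-1291/14388
  seg 3: a=1 b=-3389/654 c=-4845/2398 d=7922/3597
  seg 4: a=-4 b=-18817/7194 c=10999/2398 d=-10999/14388
S(15/4) = -532115/153472

Δ: Δ0=-8/3, Δ1=3, Δ2=-3/2, Δ3=-5, Δ4=7/2
row 1: diag=12, rhs=34; c'=1/4, d'=17/6
row 2: denom=10−3·1/4=37/4; d'=(-27−3·17/6)/(37/4)=-142/37
row 3: denom=6−2·8/37=206/37; d'=(-21−2·-142/37)/(206/37)=-493/206
row 4: denom=6−1·37/206=1199/206; d'=(51−1·-493/206)/(1199/206)=10999/1199
back: M4=10999/1199
back: M3=-493/206−37/206·10999/1199=-4845/1199
back: M2=-142/37−8/37·-4845/1199=-3554/1199
back: M1=17/6−1/4·-3554/1199=12857/3597
M: M0=0, M1=12857/3597, M2=-3554/1199, M3=-4845/1199, M4=10999/1199, M5=0
seg 0: a=3, c=M0/2=0, d=(M1−M0)/(6·3)=12857/64746, b=Δ0−h0·(2M0+M1)/6=-32041/7194
seg 1: a=-5, c=M1/2=12857/7194, d=(M2−M1)/(6·3)=-23519/64746, b=Δ1−h1·(2M1+M2)/6=3265/3597
seg 2: a=4, c=M2/2=-1777/1199, d=(M3−M2)/(6·2)=-1291/14388, b=Δ2−h2·(2M2+M3)/6=13115/7194
seg 3: a=1, c=M3/2=-4845/2398, d=(M4−M3)/(6·1)=7922/3597, b=Δ3−h3·(2M3+M4)/6=-3389/654
seg 4: a=-4, c=M4/2=10999/2398, d=(M5−M4)/(6·2)=-10999/14388, b=Δ4−h4·(2M4+M5)/6=-18817/7194
t_q=15/4 → seg 1, τ=3/4; S=-5+3265/3597·τ+12857/7194·τ²+-23519/64746·τ³=-532115/153472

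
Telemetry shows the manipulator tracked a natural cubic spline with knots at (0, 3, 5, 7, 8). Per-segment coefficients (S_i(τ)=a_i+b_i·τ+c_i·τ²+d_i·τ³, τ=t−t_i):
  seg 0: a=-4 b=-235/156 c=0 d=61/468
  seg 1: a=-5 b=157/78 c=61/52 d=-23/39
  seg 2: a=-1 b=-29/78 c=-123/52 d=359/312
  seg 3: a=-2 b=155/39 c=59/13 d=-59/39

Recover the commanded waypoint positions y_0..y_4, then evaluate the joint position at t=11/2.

y_0 = S_0(0) = a_0 = -4
y_1 = S_1(0) = a_1 = -5
y_2 = S_2(0) = a_2 = -1
y_3 = S_3(0) = a_3 = -2
y_4 = S_3(1) = 5
t_q=11/2 is in segment 2 (τ=1/2); S_2(τ)=-1359/832

y_0=-4 y_1=-5 y_2=-1 y_3=-2 y_4=5
S(11/2) = -1359/832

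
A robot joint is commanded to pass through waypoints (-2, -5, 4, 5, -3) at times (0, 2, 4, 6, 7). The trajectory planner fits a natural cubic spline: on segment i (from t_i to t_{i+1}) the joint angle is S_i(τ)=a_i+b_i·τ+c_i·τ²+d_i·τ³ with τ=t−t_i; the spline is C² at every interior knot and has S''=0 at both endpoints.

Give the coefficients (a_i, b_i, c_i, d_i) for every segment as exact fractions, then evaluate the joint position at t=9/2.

Δ: Δ0=-3/2, Δ1=9/2, Δ2=1/2, Δ3=-8
row 1: diag=8, rhs=36; c'=1/4, d'=9/2
row 2: denom=8−2·1/4=15/2; d'=(-24−2·9/2)/(15/2)=-22/5
row 3: denom=6−2·4/15=82/15; d'=(-51−2·-22/5)/(82/15)=-633/82
back: M3=-633/82
back: M2=-22/5−4/15·-633/82=-96/41
back: M1=9/2−1/4·-96/41=417/82
M: M0=0, M1=417/82, M2=-96/41, M3=-633/82, M4=0
seg 0: a=-2, c=M0/2=0, d=(M1−M0)/(6·2)=139/328, b=Δ0−h0·(2M0+M1)/6=-131/41
seg 1: a=-5, c=M1/2=417/164, d=(M2−M1)/(6·2)=-203/328, b=Δ1−h1·(2M1+M2)/6=155/82
seg 2: a=4, c=M2/2=-48/41, d=(M3−M2)/(6·2)=-147/328, b=Δ2−h2·(2M2+M3)/6=190/41
seg 3: a=5, c=M3/2=-633/164, d=(M4−M3)/(6·1)=211/164, b=Δ3−h3·(2M3+M4)/6=-445/82
t_q=9/2 → seg 2, τ=1/2; S=4+190/41·τ+-48/41·τ²+-147/328·τ³=15661/2624

  seg 0: a=-2 b=-131/41 c=0 d=139/328
  seg 1: a=-5 b=155/82 c=417/164 d=-203/328
  seg 2: a=4 b=190/41 c=-48/41 d=-147/328
  seg 3: a=5 b=-445/82 c=-633/164 d=211/164
S(9/2) = 15661/2624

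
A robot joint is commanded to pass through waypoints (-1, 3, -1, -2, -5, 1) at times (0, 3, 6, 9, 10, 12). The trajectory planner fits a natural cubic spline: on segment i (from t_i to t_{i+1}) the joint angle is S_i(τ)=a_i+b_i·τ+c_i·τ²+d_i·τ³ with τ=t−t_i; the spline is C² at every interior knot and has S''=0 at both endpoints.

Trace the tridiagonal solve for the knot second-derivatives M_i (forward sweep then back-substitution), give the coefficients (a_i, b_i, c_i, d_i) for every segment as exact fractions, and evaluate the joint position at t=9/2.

Δ: Δ0=4/3, Δ1=-4/3, Δ2=-1/3, Δ3=-3, Δ4=3
row 1: diag=12, rhs=-16; c'=1/4, d'=-4/3
row 2: denom=12−3·1/4=45/4; d'=(6−3·-4/3)/(45/4)=8/9
row 3: denom=8−3·4/15=36/5; d'=(-16−3·8/9)/(36/5)=-70/27
row 4: denom=6−1·5/36=211/36; d'=(36−1·-70/27)/(211/36)=4168/633
back: M4=4168/633
back: M3=-70/27−5/36·4168/633=-740/211
back: M2=8/9−4/15·-740/211=3464/1899
back: M1=-4/3−1/4·3464/1899=-3398/1899
M: M0=0, M1=-3398/1899, M2=3464/1899, M3=-740/211, M4=4168/633, M5=0
seg 0: a=-1, c=M0/2=0, d=(M1−M0)/(6·3)=-1699/17091, b=Δ0−h0·(2M0+M1)/6=4231/1899
seg 1: a=3, c=M1/2=-1699/1899, d=(M2−M1)/(6·3)=3431/17091, b=Δ1−h1·(2M1+M2)/6=-866/1899
seg 2: a=-1, c=M2/2=1732/1899, d=(M3−M2)/(6·3)=-5062/17091, b=Δ2−h2·(2M2+M3)/6=-767/1899
seg 3: a=-2, c=M3/2=-370/211, d=(M4−M3)/(6·1)=3194/1899, b=Δ3−h3·(2M3+M4)/6=-5561/1899
seg 4: a=-5, c=M4/2=2084/633, d=(M5−M4)/(6·2)=-1042/1899, b=Δ4−h4·(2M4+M5)/6=-2639/1899
t_q=9/2 → seg 1, τ=3/2; S=3+-866/1899·τ+-1699/1899·τ²+3431/17091·τ³=1655/1688

  seg 0: a=-1 b=4231/1899 c=0 d=-1699/17091
  seg 1: a=3 b=-866/1899 c=-1699/1899 d=3431/17091
  seg 2: a=-1 b=-767/1899 c=1732/1899 d=-5062/17091
  seg 3: a=-2 b=-5561/1899 c=-370/211 d=3194/1899
  seg 4: a=-5 b=-2639/1899 c=2084/633 d=-1042/1899
S(9/2) = 1655/1688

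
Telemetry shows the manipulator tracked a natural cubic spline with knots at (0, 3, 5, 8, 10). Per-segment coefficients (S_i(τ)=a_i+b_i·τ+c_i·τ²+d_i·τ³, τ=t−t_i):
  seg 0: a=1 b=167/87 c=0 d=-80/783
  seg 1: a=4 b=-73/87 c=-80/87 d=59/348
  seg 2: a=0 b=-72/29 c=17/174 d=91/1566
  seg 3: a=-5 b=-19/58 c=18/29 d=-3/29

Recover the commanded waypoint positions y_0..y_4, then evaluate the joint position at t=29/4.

y_0=1 y_1=4 y_2=0 y_3=-5 y_4=-4
S(29/4) = -567/128

y_0 = S_0(0) = a_0 = 1
y_1 = S_1(0) = a_1 = 4
y_2 = S_2(0) = a_2 = 0
y_3 = S_3(0) = a_3 = -5
y_4 = S_3(2) = -4
t_q=29/4 is in segment 2 (τ=9/4); S_2(τ)=-567/128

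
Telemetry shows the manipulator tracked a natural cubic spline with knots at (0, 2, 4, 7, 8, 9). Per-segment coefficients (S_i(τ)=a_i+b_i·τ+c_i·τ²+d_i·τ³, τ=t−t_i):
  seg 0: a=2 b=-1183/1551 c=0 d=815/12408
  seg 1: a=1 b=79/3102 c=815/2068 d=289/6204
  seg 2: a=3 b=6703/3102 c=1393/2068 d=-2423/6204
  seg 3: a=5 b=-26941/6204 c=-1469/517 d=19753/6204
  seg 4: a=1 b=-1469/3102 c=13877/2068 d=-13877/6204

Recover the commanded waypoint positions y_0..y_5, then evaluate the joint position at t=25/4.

y_0=2 y_1=1 y_2=3 y_3=5 y_4=1 y_5=5
S(25/4) = 903087/132352

y_0 = S_0(0) = a_0 = 2
y_1 = S_1(0) = a_1 = 1
y_2 = S_2(0) = a_2 = 3
y_3 = S_3(0) = a_3 = 5
y_4 = S_4(0) = a_4 = 1
y_5 = S_4(1) = 5
t_q=25/4 is in segment 2 (τ=9/4); S_2(τ)=903087/132352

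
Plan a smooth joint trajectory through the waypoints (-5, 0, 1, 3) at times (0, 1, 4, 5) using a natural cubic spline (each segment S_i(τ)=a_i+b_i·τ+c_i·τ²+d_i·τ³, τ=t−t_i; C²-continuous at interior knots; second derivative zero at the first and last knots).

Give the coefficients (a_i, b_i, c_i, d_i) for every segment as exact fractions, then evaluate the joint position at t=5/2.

Δ: Δ0=5, Δ1=1/3, Δ2=2
row 1: diag=8, rhs=-28; c'=3/8, d'=-7/2
row 2: denom=8−3·3/8=55/8; d'=(10−3·-7/2)/(55/8)=164/55
back: M2=164/55
back: M1=-7/2−3/8·164/55=-254/55
M: M0=0, M1=-254/55, M2=164/55, M3=0
seg 0: a=-5, c=M0/2=0, d=(M1−M0)/(6·1)=-127/165, b=Δ0−h0·(2M0+M1)/6=952/165
seg 1: a=0, c=M1/2=-127/55, d=(M2−M1)/(6·3)=19/45, b=Δ1−h1·(2M1+M2)/6=571/165
seg 2: a=1, c=M2/2=82/55, d=(M3−M2)/(6·1)=-82/165, b=Δ2−h2·(2M2+M3)/6=166/165
t_q=5/2 → seg 1, τ=3/2; S=0+571/165·τ+-127/55·τ²+19/45·τ³=125/88

  seg 0: a=-5 b=952/165 c=0 d=-127/165
  seg 1: a=0 b=571/165 c=-127/55 d=19/45
  seg 2: a=1 b=166/165 c=82/55 d=-82/165
S(5/2) = 125/88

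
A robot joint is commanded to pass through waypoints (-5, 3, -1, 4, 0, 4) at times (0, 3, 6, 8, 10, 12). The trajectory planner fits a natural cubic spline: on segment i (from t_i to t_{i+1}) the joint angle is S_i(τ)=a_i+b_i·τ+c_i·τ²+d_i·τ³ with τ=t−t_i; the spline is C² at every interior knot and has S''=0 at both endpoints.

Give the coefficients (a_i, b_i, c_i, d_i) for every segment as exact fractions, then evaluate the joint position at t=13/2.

Δ: Δ0=8/3, Δ1=-4/3, Δ2=5/2, Δ3=-2, Δ4=2
row 1: diag=12, rhs=-24; c'=1/4, d'=-2
row 2: denom=10−3·1/4=37/4; d'=(23−3·-2)/(37/4)=116/37
row 3: denom=8−2·8/37=280/37; d'=(-27−2·116/37)/(280/37)=-1231/280
row 4: denom=8−2·37/140=523/70; d'=(24−2·-1231/280)/(523/70)=4591/1046
back: M4=4591/1046
back: M3=-1231/280−37/140·4591/1046=-2906/523
back: M2=116/37−8/37·-2906/523=2268/523
back: M1=-2−1/4·2268/523=-1613/523
M: M0=0, M1=-1613/523, M2=2268/523, M3=-2906/523, M4=4591/1046, M5=0
seg 0: a=-5, c=M0/2=0, d=(M1−M0)/(6·3)=-1613/9414, b=Δ0−h0·(2M0+M1)/6=13207/3138
seg 1: a=3, c=M1/2=-1613/1046, d=(M2−M1)/(6·3)=3881/9414, b=Δ1−h1·(2M1+M2)/6=-655/1569
seg 2: a=-1, c=M2/2=1134/523, d=(M3−M2)/(6·2)=-2587/3138, b=Δ2−h2·(2M2+M3)/6=4585/3138
seg 3: a=4, c=M3/2=-1453/523, d=(M4−M3)/(6·2)=10403/12552, b=Δ3−h3·(2M3+M4)/6=757/3138
seg 4: a=0, c=M4/2=4591/2092, d=(M5−M4)/(6·2)=-4591/12552, b=Δ4−h4·(2M4+M5)/6=-1453/1569
t_q=13/2 → seg 2, τ=1/2; S=-1+4585/3138·τ+1134/523·τ²+-2587/3138·τ³=1419/8368

  seg 0: a=-5 b=13207/3138 c=0 d=-1613/9414
  seg 1: a=3 b=-655/1569 c=-1613/1046 d=3881/9414
  seg 2: a=-1 b=4585/3138 c=1134/523 d=-2587/3138
  seg 3: a=4 b=757/3138 c=-1453/523 d=10403/12552
  seg 4: a=0 b=-1453/1569 c=4591/2092 d=-4591/12552
S(13/2) = 1419/8368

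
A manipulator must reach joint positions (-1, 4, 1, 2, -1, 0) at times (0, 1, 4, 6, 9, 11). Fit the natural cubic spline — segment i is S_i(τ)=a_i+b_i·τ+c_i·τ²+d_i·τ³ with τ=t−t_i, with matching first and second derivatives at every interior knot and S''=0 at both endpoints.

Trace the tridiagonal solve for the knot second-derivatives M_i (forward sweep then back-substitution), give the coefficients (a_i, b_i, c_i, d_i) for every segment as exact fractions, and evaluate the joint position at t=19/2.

  seg 0: a=-1 b=24301/4094 c=0 d=-3831/4094
  seg 1: a=4 b=6404/2047 c=-11493/4094 d=1953/4094
  seg 2: a=1 b=-3419/4094 c=3042/2047 d=-3351/8188
  seg 3: a=2 b=811/4094 c=-3969/4094 d=389/2047
  seg 4: a=-1 b=-1997/4094 c=3033/4094 d=-1011/8188
S(19/2) = -70359/65504

Δ: Δ0=5, Δ1=-1, Δ2=1/2, Δ3=-1, Δ4=1/2
row 1: diag=8, rhs=-36; c'=3/8, d'=-9/2
row 2: denom=10−3·3/8=71/8; d'=(9−3·-9/2)/(71/8)=180/71
row 3: denom=10−2·16/71=678/71; d'=(-9−2·180/71)/(678/71)=-333/226
row 4: denom=10−3·71/226=2047/226; d'=(9−3·-333/226)/(2047/226)=3033/2047
back: M4=3033/2047
back: M3=-333/226−71/226·3033/2047=-3969/2047
back: M2=180/71−16/71·-3969/2047=6084/2047
back: M1=-9/2−3/8·6084/2047=-11493/2047
M: M0=0, M1=-11493/2047, M2=6084/2047, M3=-3969/2047, M4=3033/2047, M5=0
seg 0: a=-1, c=M0/2=0, d=(M1−M0)/(6·1)=-3831/4094, b=Δ0−h0·(2M0+M1)/6=24301/4094
seg 1: a=4, c=M1/2=-11493/4094, d=(M2−M1)/(6·3)=1953/4094, b=Δ1−h1·(2M1+M2)/6=6404/2047
seg 2: a=1, c=M2/2=3042/2047, d=(M3−M2)/(6·2)=-3351/8188, b=Δ2−h2·(2M2+M3)/6=-3419/4094
seg 3: a=2, c=M3/2=-3969/4094, d=(M4−M3)/(6·3)=389/2047, b=Δ3−h3·(2M3+M4)/6=811/4094
seg 4: a=-1, c=M4/2=3033/4094, d=(M5−M4)/(6·2)=-1011/8188, b=Δ4−h4·(2M4+M5)/6=-1997/4094
t_q=19/2 → seg 4, τ=1/2; S=-1+-1997/4094·τ+3033/4094·τ²+-1011/8188·τ³=-70359/65504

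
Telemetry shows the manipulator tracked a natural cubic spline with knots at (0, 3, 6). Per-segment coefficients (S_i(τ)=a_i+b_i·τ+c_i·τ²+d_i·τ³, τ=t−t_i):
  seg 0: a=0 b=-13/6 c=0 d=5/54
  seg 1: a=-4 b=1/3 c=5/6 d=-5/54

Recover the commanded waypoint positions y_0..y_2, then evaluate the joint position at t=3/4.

y_0=0 y_1=-4 y_2=2
S(3/4) = -203/128

y_0 = S_0(0) = a_0 = 0
y_1 = S_1(0) = a_1 = -4
y_2 = S_1(3) = 2
t_q=3/4 is in segment 0 (τ=3/4); S_0(τ)=-203/128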